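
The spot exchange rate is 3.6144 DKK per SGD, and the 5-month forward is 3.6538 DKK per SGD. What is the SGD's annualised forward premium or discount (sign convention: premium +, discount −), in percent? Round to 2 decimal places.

T = 5/12 years.
Period premium: (3.6538 − 3.6144)/3.6144 = 0.0109008.
×(1/T) gives 2.62% p.a.

+2.62%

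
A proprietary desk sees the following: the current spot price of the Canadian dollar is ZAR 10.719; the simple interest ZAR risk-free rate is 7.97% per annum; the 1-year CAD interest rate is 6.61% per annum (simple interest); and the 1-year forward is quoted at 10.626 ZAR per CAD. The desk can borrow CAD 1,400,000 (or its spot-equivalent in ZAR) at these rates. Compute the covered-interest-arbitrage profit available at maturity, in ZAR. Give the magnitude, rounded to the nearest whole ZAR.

ZAR 342,896

T = 1 year.
Route A — deposit CAD, sell forward: 1,400,000 × 1.066100 × 10.626 = ZAR 15,859,730.04.
Route B — convert at spot, deposit ZAR: 1,400,000 × 10.719 × 1.079700 = ZAR 16,202,626.02.
The quoted forward undervalues CAD, so borrow CAD, convert to ZAR at spot, deposit the ZAR at 7.97%, and buy CAD forward at 10.626 to cover the loan.
Profit = 16,202,626.02 − 15,859,730.04 = ZAR 342,896.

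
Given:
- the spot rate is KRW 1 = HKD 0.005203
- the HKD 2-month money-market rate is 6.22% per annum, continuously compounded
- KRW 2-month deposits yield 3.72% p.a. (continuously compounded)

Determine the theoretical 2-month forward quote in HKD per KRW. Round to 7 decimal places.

T = 2/12 years.
HKD growth factor: e^(0.0622×2/12) = 1.0104206.
KRW accumulates by e^(0.0372×2/12) = 1.0062193.
Forward (HKD per KRW) = 0.005203 × 1.0104206 / 1.0062193 = 0.005224724.

0.0052247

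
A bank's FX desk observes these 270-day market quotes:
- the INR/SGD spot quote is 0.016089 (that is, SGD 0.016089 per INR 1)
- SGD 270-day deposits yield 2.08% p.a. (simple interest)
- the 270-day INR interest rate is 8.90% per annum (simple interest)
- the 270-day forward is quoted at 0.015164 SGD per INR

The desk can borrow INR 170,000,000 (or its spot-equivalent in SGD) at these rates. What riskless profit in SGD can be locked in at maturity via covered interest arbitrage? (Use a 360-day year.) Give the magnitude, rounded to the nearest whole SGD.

SGD 27,845

T = 270/360 years.
Invest the INR and cover forward: 170,000,000 × 1.066750 × 0.015164 = SGD 2,749,953.49.
Convert at spot and invest in SGD: 170,000,000 × 0.016089 × 1.015600 = SGD 2,777,798.03.
The quoted forward undervalues INR, so borrow INR, convert to SGD at spot, deposit the SGD at 2.08%, and buy INR forward at 0.015164 to cover the loan.
Profit = 2,777,798.03 − 2,749,953.49 = SGD 27,845.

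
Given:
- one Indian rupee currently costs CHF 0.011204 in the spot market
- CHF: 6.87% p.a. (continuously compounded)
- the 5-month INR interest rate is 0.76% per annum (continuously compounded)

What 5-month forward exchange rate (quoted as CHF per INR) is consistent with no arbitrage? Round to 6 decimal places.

T = 5/12 years.
CHF accumulates by e^(0.0687×5/12) = 1.0290386.
INR accumulates by e^(0.0076×5/12) = 1.0031717.
Forward (CHF per INR) = 0.011204 × 1.0290386 / 1.0031717 = 0.01149290.

0.011493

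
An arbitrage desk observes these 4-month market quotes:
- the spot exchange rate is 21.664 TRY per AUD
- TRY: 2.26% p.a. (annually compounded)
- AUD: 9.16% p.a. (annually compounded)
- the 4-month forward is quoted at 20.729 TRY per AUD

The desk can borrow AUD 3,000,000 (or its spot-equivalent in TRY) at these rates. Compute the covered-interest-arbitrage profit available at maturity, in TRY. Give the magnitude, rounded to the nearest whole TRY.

TRY 1,447,382

T = 4/12 years.
Keep in AUD, deliver into the forward: 3,000,000·1.0296457763·20.729 = TRY 64,030,581.89.
Swap to TRY now, deposit: 3,000,000·21.664·1.0074772842 = TRY 65,477,963.65.
The quoted forward undervalues AUD, so borrow AUD, convert to TRY at spot, deposit the TRY at 2.26%, and buy AUD forward at 20.729 to cover the loan.
The gap between the two covered legs is TRY 1,447,382.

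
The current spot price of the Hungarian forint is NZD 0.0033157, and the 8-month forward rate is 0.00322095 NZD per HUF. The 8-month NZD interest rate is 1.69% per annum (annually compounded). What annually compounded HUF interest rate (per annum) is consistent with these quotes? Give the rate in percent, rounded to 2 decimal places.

T = 8/12 years.
F/S = 0.00322095/0.0033157 = 0.9714238 = (growth of NZD) / (growth of HUF).
The NZD side grows by (1 + 0.0169)^(8/12) = 1.0112352.
Hence g_HUF = 1.0409825.
Annualise: 1.0409825^(12/8) − 1 = 0.062099 = 6.21%.

6.21%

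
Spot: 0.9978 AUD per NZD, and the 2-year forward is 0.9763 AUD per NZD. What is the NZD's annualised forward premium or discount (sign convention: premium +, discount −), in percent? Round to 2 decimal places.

-1.08%

T = 2 years.
(F − S)/S = (0.9763 − 0.9978)/0.9978 = -0.0215474.
Per annum: -0.0215474 / 2 = -0.010774 = -1.08%.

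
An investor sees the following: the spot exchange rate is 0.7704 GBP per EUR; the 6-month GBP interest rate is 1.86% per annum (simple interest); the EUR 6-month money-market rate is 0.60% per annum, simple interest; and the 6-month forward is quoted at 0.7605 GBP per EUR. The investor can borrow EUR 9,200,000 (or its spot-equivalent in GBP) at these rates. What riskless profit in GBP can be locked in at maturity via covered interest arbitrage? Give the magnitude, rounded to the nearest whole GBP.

T = 6/12 years.
Route A — deposit EUR, sell forward: 9,200,000 × 1.003000 × 0.7605 = GBP 7,017,589.80.
Route B — convert at spot, deposit GBP: 9,200,000 × 0.7704 × 1.009300 = GBP 7,153,595.42.
The quoted forward undervalues EUR, so borrow EUR, convert to GBP at spot, deposit the GBP at 1.86%, and buy EUR forward at 0.7605 to cover the loan.
Arbitrage profit = |7,017,589.80 − 7,153,595.42| = GBP 136,006.

GBP 136,006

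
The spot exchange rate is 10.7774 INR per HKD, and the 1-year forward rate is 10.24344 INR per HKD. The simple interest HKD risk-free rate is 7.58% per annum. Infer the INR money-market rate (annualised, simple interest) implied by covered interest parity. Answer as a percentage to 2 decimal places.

T = 1 year.
CIP gives F = S · g_INR/g_HKD, so g_INR/g_HKD = 10.24344/10.7774 = 0.9504556.
The HKD side grows by 1 + 0.0758×1 = 1.075800.
That pins the INR growth at 1.0225001.
r = (1.0225001 − 1)/1 = 0.022500 → 2.25%.

2.25%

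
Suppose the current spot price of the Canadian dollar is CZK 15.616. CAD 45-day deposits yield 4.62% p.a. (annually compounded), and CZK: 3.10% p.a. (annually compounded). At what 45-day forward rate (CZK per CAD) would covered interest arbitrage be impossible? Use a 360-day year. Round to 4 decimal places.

15.5875

T = 45/360 years.
Growth of 1 CZK over T: (1 + 0.0310)^(45/360) = 1.00382344.
CAD growth factor: (1 + 0.0462)^(45/360) = 1.00566154.
Forward (CZK per CAD) = 15.616 × 1.00382344 / 1.00566154 = 15.587458.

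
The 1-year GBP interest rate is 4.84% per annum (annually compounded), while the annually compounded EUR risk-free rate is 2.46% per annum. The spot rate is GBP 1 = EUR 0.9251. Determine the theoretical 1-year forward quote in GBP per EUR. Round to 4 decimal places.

T = 1 year.
EUR growth factor: (1 + 0.0246)^1 = 1.024600.
Growth of 1 GBP over T: (1 + 0.0484)^1 = 1.048400.
CIP: F = S · (grow EUR)/(grow GBP) = 0.9251 × 1.024600/1.048400 = 0.9040991 EUR per GBP.
Invert for GBP per EUR: 1 / 0.9040991 = 1.1061.

1.1061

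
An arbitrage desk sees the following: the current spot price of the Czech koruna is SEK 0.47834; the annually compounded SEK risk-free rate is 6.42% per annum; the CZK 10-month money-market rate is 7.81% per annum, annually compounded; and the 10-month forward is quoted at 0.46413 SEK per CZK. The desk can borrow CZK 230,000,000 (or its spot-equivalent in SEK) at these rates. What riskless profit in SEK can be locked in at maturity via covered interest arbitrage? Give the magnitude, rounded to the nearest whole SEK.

T = 10/12 years.
Keep in CZK, deliver into the forward: 230,000,000·1.06467209578·0.46413 = SEK 113,653,639.76.
Swap to SEK now, deposit: 230,000,000·0.47834·1.05322068225 = SEK 115,873,443.66.
The quoted forward undervalues CZK, so borrow CZK, convert to SEK at spot, deposit the SEK at 6.42%, and buy CZK forward at 0.46413 to cover the loan.
The gap between the two covered legs is SEK 2,219,804.

SEK 2,219,804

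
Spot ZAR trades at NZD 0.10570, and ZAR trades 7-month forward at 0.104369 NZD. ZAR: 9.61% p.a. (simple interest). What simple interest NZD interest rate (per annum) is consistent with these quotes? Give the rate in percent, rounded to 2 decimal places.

7.33%

T = 7/12 years.
By CIP, F/S equals the NZD-to-ZAR growth ratio: 0.104369/0.1057 = 0.9874078.
ZAR growth factor: 1 + 0.0961×7/12 = 1.0560583.
That pins the NZD growth at 1.0427602.
r = (1.0427602 − 1)/(7/12) = 0.073303 → 7.33%.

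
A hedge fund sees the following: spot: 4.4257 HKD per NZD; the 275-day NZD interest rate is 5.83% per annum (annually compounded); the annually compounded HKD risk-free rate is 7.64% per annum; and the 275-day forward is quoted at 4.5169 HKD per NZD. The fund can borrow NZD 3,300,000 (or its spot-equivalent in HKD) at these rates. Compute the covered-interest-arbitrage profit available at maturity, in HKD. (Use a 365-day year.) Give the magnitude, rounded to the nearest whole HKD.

T = 275/365 years.
Keep in NZD, deliver into the forward: 3,300,000·1.0436163485·4.5169 = HKD 15,555,905.26.
Swap to HKD now, deposit: 3,300,000·4.4257·1.0570359689 = HKD 15,437,809.49.
The quoted forward overvalues NZD, so borrow HKD, buy NZD at spot, deposit the NZD at 5.83%, and sell the proceeds forward at 4.5169.
Arbitrage profit = |15,555,905.26 − 15,437,809.49| = HKD 118,096.

HKD 118,096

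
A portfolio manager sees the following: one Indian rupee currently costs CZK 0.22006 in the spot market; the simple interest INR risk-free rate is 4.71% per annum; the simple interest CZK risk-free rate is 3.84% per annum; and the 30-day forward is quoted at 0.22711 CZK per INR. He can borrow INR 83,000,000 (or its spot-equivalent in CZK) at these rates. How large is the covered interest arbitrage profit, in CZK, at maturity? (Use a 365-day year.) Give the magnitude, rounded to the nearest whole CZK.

CZK 600,476

T = 30/365 years.
Keep in INR, deliver into the forward: 83,000,000·1.0038712329·0.22711 = CZK 18,923,103.24.
Swap to CZK now, deposit: 83,000,000·0.22006·1.0031561644 = CZK 18,322,627.28.
The quoted forward overvalues INR, so borrow CZK, buy INR at spot, deposit the INR at 4.71%, and sell the proceeds forward at 0.22711.
Arbitrage profit = |18,923,103.24 − 18,322,627.28| = CZK 600,476.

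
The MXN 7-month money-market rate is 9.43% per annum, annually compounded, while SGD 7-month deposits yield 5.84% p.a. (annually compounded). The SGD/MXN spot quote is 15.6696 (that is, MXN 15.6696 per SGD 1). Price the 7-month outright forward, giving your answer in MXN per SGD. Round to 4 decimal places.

T = 7/12 years.
Growth of 1 MXN over T: (1 + 0.0943)^(7/12) = 1.0539732.
SGD accumulates by (1 + 0.0584)^(7/12) = 1.03366323.
Forward (MXN per SGD) = 15.6696 × 1.0539732 / 1.03366323 = 15.977485.

15.9775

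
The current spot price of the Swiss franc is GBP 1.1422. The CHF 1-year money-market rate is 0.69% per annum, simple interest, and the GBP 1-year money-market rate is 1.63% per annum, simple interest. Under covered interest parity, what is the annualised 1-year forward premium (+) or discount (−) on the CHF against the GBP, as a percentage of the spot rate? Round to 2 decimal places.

T = 1 year.
F = S · g_GBP/g_CHF = 1.1422 × 1.016300/1.006900 = 1.1528631.
(F − S)/S ÷ T = (1.1528631 − 1.1422)/1.1422/1 = 0.009336 → 0.93%.

+0.93%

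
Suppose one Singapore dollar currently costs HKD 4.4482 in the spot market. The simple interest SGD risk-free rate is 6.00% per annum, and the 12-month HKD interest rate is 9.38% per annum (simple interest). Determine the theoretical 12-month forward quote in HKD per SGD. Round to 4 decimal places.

T = 1 year.
HKD growth factor: 1 + 0.0938×1 = 1.093800.
Growth of 1 SGD over T: 1 + 0.0600×1 = 1.060000.
Forward (HKD per SGD) = 4.4482 × 1.093800 / 1.060000 = 4.590039.

4.5900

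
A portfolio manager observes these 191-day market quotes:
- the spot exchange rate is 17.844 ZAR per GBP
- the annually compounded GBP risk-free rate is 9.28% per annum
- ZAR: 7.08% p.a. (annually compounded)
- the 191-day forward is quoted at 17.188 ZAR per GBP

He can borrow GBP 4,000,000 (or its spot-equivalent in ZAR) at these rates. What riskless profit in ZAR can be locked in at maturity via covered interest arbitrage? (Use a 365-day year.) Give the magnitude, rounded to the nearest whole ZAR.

ZAR 1,957,243

T = 191/365 years.
Route A — deposit GBP, sell forward: 4,000,000 × 1.0475333684 × 17.188 = ZAR 72,020,014.14.
Route B — convert at spot, deposit ZAR: 4,000,000 × 17.844 × 1.036444425 = ZAR 73,977,257.28.
The quoted forward undervalues GBP, so borrow GBP, convert to ZAR at spot, deposit the ZAR at 7.08%, and buy GBP forward at 17.188 to cover the loan.
The gap between the two covered legs is ZAR 1,957,243.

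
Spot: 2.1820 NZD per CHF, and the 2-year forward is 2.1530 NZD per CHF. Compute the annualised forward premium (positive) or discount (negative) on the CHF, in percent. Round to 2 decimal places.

-0.66%

T = 2 years.
CHF trades forward at -1.32906% vs spot over the period.
Per annum: -0.0132906 / 2 = -0.006645 = -0.66%.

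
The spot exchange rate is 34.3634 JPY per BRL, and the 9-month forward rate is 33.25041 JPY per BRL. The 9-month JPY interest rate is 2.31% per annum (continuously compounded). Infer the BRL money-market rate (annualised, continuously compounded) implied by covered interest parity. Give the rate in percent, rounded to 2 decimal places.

6.70%

T = 9/12 years.
By CIP, F/S equals the JPY-to-BRL growth ratio: 33.25041/34.3634 = 0.9676112.
The JPY side grows by e^(0.0231×9/12) = 1.0174759.
Hence g_BRL = 1.0515338.
r = ln(1.0515338)/(9/12) = 0.067000 → 6.70%.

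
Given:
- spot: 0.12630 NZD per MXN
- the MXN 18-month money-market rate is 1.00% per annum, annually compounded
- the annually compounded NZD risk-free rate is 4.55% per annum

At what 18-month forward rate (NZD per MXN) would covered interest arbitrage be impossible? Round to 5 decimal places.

0.13302

T = 18/12 years.
NZD growth factor: (1 + 0.0455)^(18/12) = 1.0690206.
Growth of 1 MXN over T: (1 + 0.0100)^(18/12) = 1.0150374.
CIP: F = S · (grow NZD)/(grow MXN) = 0.1263 × 1.0690206/1.0150374 = 0.1330171 NZD per MXN.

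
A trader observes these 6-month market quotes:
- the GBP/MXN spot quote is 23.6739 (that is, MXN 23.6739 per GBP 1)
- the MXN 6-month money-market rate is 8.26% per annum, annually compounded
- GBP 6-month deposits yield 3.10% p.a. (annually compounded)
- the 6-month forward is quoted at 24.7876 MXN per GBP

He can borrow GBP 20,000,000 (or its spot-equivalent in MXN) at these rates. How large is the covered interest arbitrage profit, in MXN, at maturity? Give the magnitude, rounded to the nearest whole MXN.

MXN 10,732,808

T = 6/12 years.
Invest the GBP and cover forward: 20,000,000 × 1.01538170163 × 24.7876 = MXN 503,377,509.35.
Convert at spot and invest in MXN: 20,000,000 × 23.6739 × 1.04048065816 = MXN 492,644,701.06.
The quoted forward overvalues GBP, so borrow MXN, buy GBP at spot, deposit the GBP at 3.10%, and sell the proceeds forward at 24.7876.
Profit = 503,377,509.35 − 492,644,701.06 = MXN 10,732,808.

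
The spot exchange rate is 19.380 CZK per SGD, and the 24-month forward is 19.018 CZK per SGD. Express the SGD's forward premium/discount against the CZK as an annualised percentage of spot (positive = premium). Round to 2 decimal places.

-0.93%

T = 2 years.
Period premium: (19.018 − 19.38)/19.38 = -0.0186791.
Per annum: -0.0186791 / 2 = -0.009340 = -0.93%.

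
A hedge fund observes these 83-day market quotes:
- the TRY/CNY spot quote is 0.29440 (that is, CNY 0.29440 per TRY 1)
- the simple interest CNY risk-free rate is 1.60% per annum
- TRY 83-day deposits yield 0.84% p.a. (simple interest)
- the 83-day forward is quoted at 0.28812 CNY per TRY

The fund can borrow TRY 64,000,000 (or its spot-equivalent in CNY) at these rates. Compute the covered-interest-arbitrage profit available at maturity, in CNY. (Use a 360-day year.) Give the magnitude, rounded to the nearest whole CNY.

CNY 435,713

T = 83/360 years.
Invest the TRY and cover forward: 64,000,000 × 1.0019366667 × 0.28812 = CNY 18,475,391.51.
Convert at spot and invest in CNY: 64,000,000 × 0.29440 × 1.0036888889 = CNY 18,911,104.57.
The quoted forward undervalues TRY, so borrow TRY, convert to CNY at spot, deposit the CNY at 1.60%, and buy TRY forward at 0.28812 to cover the loan.
Arbitrage profit = |18,475,391.51 − 18,911,104.57| = CNY 435,713.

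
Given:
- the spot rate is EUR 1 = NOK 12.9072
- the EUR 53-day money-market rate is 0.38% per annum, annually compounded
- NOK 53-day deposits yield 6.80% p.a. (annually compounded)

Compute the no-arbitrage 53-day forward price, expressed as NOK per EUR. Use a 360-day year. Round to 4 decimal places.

13.0255

T = 53/360 years.
Growth of 1 NOK over T: (1 + 0.0680)^(53/360) = 1.00973247.
Growth of 1 EUR over T: (1 + 0.0038)^(53/360) = 1.00055854.
Forward (NOK per EUR) = 12.9072 × 1.00973247 / 1.00055854 = 13.025544.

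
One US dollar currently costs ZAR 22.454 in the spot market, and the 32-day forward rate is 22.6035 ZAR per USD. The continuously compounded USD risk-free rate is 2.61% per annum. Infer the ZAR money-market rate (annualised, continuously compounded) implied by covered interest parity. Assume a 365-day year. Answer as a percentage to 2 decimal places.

10.18%

T = 32/365 years.
F/S = 22.6035/22.454 = 1.0066581 = (growth of ZAR) / (growth of USD).
USD growth factor: e^(0.0261×32/365) = 1.0022908.
That pins the ZAR growth at 1.0089642.
Take logs: ln 1.0089642 / (32/365) = 0.101792, so 10.18%.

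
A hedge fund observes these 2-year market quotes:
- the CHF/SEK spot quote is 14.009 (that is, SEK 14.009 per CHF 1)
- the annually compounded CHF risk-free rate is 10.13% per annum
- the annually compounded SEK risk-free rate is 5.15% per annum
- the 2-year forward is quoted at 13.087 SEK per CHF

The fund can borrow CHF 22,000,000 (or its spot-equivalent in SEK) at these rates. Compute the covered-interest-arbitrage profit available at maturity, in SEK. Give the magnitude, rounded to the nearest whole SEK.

SEK 8,440,048

T = 2 years.
Invest the CHF and cover forward: 22,000,000 × 1.21286169 × 13.087 = SEK 349,199,860.61.
Convert at spot and invest in SEK: 22,000,000 × 14.009 × 1.10565225 = SEK 340,759,812.15.
The quoted forward overvalues CHF, so borrow SEK, buy CHF at spot, deposit the CHF at 10.13%, and sell the proceeds forward at 13.087.
The gap between the two covered legs is SEK 8,440,048.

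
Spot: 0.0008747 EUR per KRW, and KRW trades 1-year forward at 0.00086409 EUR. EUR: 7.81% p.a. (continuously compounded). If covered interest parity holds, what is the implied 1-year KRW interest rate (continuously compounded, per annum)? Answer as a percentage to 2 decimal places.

T = 1 year.
By CIP, F/S equals the EUR-to-KRW growth ratio: 0.00086409/0.0008747 = 0.9878701.
The EUR side grows by e^(0.0781×1) = 1.0812308.
So the KRW growth factor = 1.0945071.
r = ln(1.0945071)/1 = 0.090304 → 9.03%.

9.03%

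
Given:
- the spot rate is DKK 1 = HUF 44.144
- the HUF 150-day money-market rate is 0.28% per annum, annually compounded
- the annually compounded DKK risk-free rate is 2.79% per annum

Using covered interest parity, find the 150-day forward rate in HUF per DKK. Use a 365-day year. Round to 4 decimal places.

T = 150/365 years.
HUF accumulates by (1 + 0.0028)^(150/365) = 1.00114974.
DKK growth factor: (1 + 0.0279)^(150/365) = 1.01137291.
So F = 44.144 × 1.00114974 / 1.01137291 = 43.697783 (HUF/DKK).

43.6978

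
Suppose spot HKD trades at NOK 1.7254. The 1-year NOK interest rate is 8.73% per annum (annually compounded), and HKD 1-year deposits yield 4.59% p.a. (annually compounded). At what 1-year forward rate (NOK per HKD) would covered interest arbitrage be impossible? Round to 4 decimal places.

1.7937

T = 1 year.
NOK growth factor: (1 + 0.0873)^1 = 1.087300.
HKD growth factor: (1 + 0.0459)^1 = 1.045900.
CIP: F = S · (grow NOK)/(grow HKD) = 1.7254 × 1.087300/1.045900 = 1.793697 NOK per HKD.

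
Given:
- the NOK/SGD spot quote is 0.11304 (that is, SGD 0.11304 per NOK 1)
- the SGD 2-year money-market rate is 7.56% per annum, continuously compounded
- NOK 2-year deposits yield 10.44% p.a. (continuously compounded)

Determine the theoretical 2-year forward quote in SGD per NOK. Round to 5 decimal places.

T = 2 years.
Growth of 1 SGD over T: e^(0.0756×2) = 1.1632293.
Growth of 1 NOK over T: e^(0.1044×2) = 1.2321985.
Forward (SGD per NOK) = 0.11304 × 1.1632293 / 1.2321985 = 0.1067129.

0.10671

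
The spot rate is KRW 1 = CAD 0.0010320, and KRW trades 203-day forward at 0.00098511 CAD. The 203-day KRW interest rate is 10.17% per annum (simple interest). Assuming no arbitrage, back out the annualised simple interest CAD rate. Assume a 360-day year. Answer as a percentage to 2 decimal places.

T = 203/360 years.
By CIP, F/S equals the CAD-to-KRW growth ratio: 0.00098511/0.001032 = 0.9545640.
The KRW side grows by 1 + 0.1017×203/360 = 1.0573475.
That pins the CAD growth at 1.0093059.
(1.0093059 − 1)/T = 0.016503, i.e. 1.65%.

1.65%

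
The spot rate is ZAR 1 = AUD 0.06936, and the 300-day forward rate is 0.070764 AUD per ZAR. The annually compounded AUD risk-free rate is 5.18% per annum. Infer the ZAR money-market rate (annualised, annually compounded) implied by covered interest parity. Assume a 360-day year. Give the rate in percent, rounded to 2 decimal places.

T = 300/360 years.
CIP gives F = S · g_AUD/g_ZAR, so g_AUD/g_ZAR = 0.070764/0.06936 = 1.0202422.
AUD growth factor: (1 + 0.0518)^(300/360) = 1.042984.
That pins the ZAR growth at 1.0222906.
r = 1.0222906^(360/300) − 1 = 0.026808 → 2.68%.

2.68%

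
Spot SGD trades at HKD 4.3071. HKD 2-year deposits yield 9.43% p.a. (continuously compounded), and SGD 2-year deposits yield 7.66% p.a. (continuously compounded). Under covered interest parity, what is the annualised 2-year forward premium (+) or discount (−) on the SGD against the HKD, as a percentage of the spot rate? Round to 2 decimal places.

+1.80%

T = 2 years.
No-arbitrage forward: 4.3071 × 1.2075578 / 1.1655581 = 4.4623020 HKD/SGD.
(F − S)/S ÷ T = (4.4623020 − 4.3071)/4.3071/2 = 0.018017 → 1.80%.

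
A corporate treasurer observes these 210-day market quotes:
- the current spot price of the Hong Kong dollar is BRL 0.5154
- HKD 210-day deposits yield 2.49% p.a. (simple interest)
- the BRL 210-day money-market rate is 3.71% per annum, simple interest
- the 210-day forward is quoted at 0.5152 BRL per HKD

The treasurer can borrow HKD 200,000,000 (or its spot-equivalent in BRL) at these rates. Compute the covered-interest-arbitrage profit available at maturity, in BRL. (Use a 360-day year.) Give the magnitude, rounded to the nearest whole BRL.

BRL 774,167

T = 210/360 years.
Keep in HKD, deliver into the forward: 200,000,000·1.014525·0.5152 = BRL 104,536,656.00.
Swap to BRL now, deposit: 200,000,000·0.5154·1.02164166667 = BRL 105,310,823.00.
The quoted forward undervalues HKD, so borrow HKD, convert to BRL at spot, deposit the BRL at 3.71%, and buy HKD forward at 0.5152 to cover the loan.
Profit = 105,310,823.00 − 104,536,656.00 = BRL 774,167.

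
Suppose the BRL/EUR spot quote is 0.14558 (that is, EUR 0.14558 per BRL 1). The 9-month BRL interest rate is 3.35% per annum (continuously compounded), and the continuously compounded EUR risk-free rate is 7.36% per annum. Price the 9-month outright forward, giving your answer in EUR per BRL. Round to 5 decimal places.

T = 9/12 years.
EUR growth factor: e^(0.0736×9/12) = 1.0567519.
BRL growth factor: e^(0.0335×9/12) = 1.0254433.
CIP: F = S · (grow EUR)/(grow BRL) = 0.14558 × 1.0567519/1.0254433 = 0.1500248 EUR per BRL.

0.15002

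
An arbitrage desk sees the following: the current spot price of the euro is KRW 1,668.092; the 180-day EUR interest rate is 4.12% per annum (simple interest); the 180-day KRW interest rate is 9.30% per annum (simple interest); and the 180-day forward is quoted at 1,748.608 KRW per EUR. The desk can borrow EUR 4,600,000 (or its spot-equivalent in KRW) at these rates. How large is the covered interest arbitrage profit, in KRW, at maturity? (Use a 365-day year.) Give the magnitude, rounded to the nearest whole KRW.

KRW 181,884,716

T = 180/365 years.
Invest the EUR and cover forward: 4,600,000 × 1.020317808219 × 1748.608 = KRW 8,207,025,057.17.
Convert at spot and invest in KRW: 4,600,000 × 1668.092 × 1.045863013699 = KRW 8,025,140,340.74.
The quoted forward overvalues EUR, so borrow KRW, buy EUR at spot, deposit the EUR at 4.12%, and sell the proceeds forward at 1,748.608.
The gap between the two covered legs is KRW 181,884,716.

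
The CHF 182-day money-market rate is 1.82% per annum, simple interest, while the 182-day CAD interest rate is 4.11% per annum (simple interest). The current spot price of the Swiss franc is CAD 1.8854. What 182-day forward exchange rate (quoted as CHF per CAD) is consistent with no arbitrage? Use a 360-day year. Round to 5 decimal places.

0.52438

T = 182/360 years.
Growth of 1 CAD over T: 1 + 0.0411×182/360 = 1.0207783.
CHF accumulates by 1 + 0.0182×182/360 = 1.0092011.
So F = 1.8854 × 1.0207783 / 1.0092011 = 1.907029 (CAD/CHF).
Invert for CHF per CAD: 1 / 1.907029 = 0.52438.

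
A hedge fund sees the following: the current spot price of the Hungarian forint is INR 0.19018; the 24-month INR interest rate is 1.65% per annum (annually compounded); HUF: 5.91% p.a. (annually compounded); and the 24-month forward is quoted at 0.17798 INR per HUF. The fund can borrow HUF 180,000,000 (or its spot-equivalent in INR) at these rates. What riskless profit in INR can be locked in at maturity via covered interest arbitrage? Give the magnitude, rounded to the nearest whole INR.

T = 2 years.
Invest the HUF and cover forward: 180,000,000 × 1.12169281 × 0.17798 = INR 35,934,999.54.
Convert at spot and invest in INR: 180,000,000 × 0.19018 × 1.03327225 = INR 35,371,388.97.
The quoted forward overvalues HUF, so borrow INR, buy HUF at spot, deposit the HUF at 5.91%, and sell the proceeds forward at 0.17798.
Arbitrage profit = |35,934,999.54 − 35,371,388.97| = INR 563,611.

INR 563,611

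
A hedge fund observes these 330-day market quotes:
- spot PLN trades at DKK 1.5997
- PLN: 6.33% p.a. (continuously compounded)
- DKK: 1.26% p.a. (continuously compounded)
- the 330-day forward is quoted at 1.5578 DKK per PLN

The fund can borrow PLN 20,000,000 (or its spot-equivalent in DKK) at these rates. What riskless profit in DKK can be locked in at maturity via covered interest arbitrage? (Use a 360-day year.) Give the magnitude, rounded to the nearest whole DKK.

DKK 651,633

T = 330/360 years.
Route A — deposit PLN, sell forward: 20,000,000 × 1.0597414889 × 1.5578 = DKK 33,017,305.83.
Route B — convert at spot, deposit DKK: 20,000,000 × 1.5997 × 1.0116169588 = DKK 32,365,672.98.
The quoted forward overvalues PLN, so borrow DKK, buy PLN at spot, deposit the PLN at 6.33%, and sell the proceeds forward at 1.5578.
Profit = 33,017,305.83 − 32,365,672.98 = DKK 651,633.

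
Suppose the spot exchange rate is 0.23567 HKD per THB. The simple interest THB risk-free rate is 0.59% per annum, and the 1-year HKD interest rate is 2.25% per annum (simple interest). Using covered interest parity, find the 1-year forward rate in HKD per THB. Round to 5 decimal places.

0.23956

T = 1 year.
HKD accumulates by 1 + 0.0225×1 = 1.022500.
THB growth factor: 1 + 0.0059×1 = 1.005900.
So F = 0.23567 × 1.022500 / 1.005900 = 0.2395592 (HKD/THB).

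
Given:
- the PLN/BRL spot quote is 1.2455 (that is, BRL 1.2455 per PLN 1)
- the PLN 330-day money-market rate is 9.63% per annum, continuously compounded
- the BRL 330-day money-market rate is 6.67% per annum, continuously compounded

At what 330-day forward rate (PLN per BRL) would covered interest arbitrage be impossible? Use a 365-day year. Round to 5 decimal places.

T = 330/365 years.
Growth of 1 BRL over T: e^(0.0667×330/365) = 1.0621595.
PLN accumulates by e^(0.0963×330/365) = 1.0909684.
CIP: F = S · (grow BRL)/(grow PLN) = 1.2455 × 1.0621595/1.0909684 = 1.212610 BRL per PLN.
Invert for PLN per BRL: 1 / 1.212610 = 0.82467.

0.82467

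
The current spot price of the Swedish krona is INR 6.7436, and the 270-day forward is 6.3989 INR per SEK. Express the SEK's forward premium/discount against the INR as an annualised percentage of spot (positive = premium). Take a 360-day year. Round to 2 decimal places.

-6.82%

T = 270/360 years.
(F − S)/S = (6.3989 − 6.7436)/6.7436 = -0.0511151.
Annualise by dividing by T: -0.0511151 / (270/360) = -0.068153 → -6.82%.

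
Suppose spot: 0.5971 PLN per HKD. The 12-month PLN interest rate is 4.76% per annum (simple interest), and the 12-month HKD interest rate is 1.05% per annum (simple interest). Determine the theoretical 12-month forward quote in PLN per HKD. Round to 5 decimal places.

0.61902

T = 1 year.
Growth of 1 PLN over T: 1 + 0.0476×1 = 1.047600.
HKD accumulates by 1 + 0.0105×1 = 1.010500.
So F = 0.5971 × 1.047600 / 1.010500 = 0.6190222 (PLN/HKD).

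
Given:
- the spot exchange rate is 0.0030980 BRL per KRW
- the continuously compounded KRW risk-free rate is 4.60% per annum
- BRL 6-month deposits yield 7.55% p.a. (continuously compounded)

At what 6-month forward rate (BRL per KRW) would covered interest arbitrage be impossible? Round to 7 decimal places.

0.0031440

T = 6/12 years.
BRL growth factor: e^(0.0755×6/12) = 1.0384716.
Growth of 1 KRW over T: e^(0.0460×6/12) = 1.0232665.
So F = 0.003098 × 1.0384716 / 1.0232665 = 0.003144034 (BRL/KRW).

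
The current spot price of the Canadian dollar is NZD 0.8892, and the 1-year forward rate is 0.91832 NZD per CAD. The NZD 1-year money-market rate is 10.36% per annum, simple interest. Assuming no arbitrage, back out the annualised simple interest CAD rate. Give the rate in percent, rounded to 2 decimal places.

6.86%

T = 1 year.
By CIP, F/S equals the NZD-to-CAD growth ratio: 0.91832/0.8892 = 1.0327485.
NZD growth factor: 1 + 0.1036×1 = 1.103600.
So the CAD growth factor = 1.0686048.
(1.0686048 − 1)/T = 0.068605, i.e. 6.86%.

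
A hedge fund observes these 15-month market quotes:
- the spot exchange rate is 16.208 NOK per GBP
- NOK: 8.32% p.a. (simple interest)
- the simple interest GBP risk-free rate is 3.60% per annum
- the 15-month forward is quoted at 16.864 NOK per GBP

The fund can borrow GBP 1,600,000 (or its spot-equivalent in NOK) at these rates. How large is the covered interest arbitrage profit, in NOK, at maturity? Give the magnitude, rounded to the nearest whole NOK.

T = 15/12 years.
Invest the GBP and cover forward: 1,600,000 × 1.045000 × 16.864 = NOK 28,196,608.00.
Convert at spot and invest in NOK: 1,600,000 × 16.208 × 1.104000 = NOK 28,629,811.20.
The quoted forward undervalues GBP, so borrow GBP, convert to NOK at spot, deposit the NOK at 8.32%, and buy GBP forward at 16.864 to cover the loan.
Arbitrage profit = |28,196,608.00 − 28,629,811.20| = NOK 433,203.

NOK 433,203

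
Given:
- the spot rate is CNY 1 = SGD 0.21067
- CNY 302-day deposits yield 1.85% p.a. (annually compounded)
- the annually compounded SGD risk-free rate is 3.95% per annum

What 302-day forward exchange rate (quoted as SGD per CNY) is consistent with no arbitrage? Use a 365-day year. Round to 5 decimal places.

0.21426

T = 302/365 years.
SGD accumulates by (1 + 0.0395)^(302/365) = 1.0325725.
CNY accumulates by (1 + 0.0185)^(302/365) = 1.0152826.
Forward (SGD per CNY) = 0.21067 × 1.0325725 / 1.0152826 = 0.2142576.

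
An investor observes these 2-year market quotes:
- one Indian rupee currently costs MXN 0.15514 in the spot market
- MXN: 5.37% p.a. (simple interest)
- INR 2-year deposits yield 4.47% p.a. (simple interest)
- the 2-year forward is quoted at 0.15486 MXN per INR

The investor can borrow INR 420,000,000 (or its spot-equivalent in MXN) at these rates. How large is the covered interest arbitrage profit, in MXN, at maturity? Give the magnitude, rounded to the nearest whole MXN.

T = 2 years.
Invest the INR and cover forward: 420,000,000 × 1.089400 × 0.15486 = MXN 70,855,883.28.
Convert at spot and invest in MXN: 420,000,000 × 0.15514 × 1.107400 = MXN 72,156,855.12.
The quoted forward undervalues INR, so borrow INR, convert to MXN at spot, deposit the MXN at 5.37%, and buy INR forward at 0.15486 to cover the loan.
Profit = 72,156,855.12 − 70,855,883.28 = MXN 1,300,972.

MXN 1,300,972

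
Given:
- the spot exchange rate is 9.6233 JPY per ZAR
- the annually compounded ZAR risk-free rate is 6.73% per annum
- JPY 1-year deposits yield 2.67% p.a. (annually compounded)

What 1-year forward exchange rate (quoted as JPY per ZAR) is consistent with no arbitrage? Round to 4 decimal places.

9.2572

T = 1 year.
Growth of 1 JPY over T: (1 + 0.0267)^1 = 1.026700.
Growth of 1 ZAR over T: (1 + 0.0673)^1 = 1.067300.
CIP: F = S · (grow JPY)/(grow ZAR) = 9.6233 × 1.026700/1.067300 = 9.257230 JPY per ZAR.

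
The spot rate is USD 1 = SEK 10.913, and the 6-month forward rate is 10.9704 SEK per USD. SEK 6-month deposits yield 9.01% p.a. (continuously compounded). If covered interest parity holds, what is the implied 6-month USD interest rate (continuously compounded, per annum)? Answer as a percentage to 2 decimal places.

T = 6/12 years.
F/S = 10.9704/10.913 = 1.0052598 = (growth of SEK) / (growth of USD).
SEK growth factor: e^(0.0901×6/12) = 1.0460802.
So the USD growth factor = 1.0406068.
r = ln(1.0406068)/(6/12) = 0.079608 → 7.96%.

7.96%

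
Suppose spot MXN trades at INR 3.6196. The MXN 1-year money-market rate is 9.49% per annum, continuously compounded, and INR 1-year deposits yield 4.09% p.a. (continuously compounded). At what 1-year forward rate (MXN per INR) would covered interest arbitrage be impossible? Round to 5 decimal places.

0.29160

T = 1 year.
INR growth factor: e^(0.0409×1) = 1.0417479.
Growth of 1 MXN over T: e^(0.0949×1) = 1.0995489.
Forward (INR per MXN) = 3.6196 × 1.0417479 / 1.0995489 = 3.429325.
Invert for MXN per INR: 1 / 3.429325 = 0.29160.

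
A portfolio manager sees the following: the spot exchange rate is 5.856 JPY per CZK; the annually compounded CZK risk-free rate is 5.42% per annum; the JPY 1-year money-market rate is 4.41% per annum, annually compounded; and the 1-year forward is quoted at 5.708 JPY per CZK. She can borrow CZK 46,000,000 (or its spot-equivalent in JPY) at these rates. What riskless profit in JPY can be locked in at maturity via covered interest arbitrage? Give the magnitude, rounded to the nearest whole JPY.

JPY 4,456,296

T = 1 year.
Keep in CZK, deliver into the forward: 46,000,000·1.054200·5.708 = JPY 276,799,185.60.
Swap to JPY now, deposit: 46,000,000·5.856·1.044100 = JPY 281,255,481.60.
The quoted forward undervalues CZK, so borrow CZK, convert to JPY at spot, deposit the JPY at 4.41%, and buy CZK forward at 5.708 to cover the loan.
Arbitrage profit = |276,799,185.60 − 281,255,481.60| = JPY 4,456,296.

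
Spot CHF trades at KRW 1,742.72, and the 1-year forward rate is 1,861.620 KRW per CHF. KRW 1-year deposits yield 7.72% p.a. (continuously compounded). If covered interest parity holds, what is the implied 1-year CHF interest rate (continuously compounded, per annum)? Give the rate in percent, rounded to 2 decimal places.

1.12%

T = 1 year.
CIP gives F = S · g_KRW/g_CHF, so g_KRW/g_CHF = 1861.62/1742.72 = 1.0682267.
The KRW side grows by e^(0.0772×1) = 1.0802581.
That pins the CHF growth at 1.011263.
Take logs: ln 1.011263 / 1 = 0.011200, so 1.12%.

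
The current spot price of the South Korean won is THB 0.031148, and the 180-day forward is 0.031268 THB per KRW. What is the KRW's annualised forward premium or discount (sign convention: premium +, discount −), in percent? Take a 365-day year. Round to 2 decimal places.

T = 180/365 years.
(F − S)/S = (0.031268 − 0.031148)/0.031148 = 0.0038526.
Annualise by dividing by T: 0.0038526 / (180/365) = 0.007812 → 0.78%.

+0.78%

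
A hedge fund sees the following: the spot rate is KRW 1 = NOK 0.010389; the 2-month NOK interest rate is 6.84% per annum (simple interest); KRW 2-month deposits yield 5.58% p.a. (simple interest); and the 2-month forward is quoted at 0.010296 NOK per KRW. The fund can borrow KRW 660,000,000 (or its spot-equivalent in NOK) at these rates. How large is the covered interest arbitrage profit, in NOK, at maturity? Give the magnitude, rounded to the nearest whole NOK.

NOK 76,350

T = 2/12 years.
Route A — deposit KRW, sell forward: 660,000,000 × 1.009300 × 0.010296 = NOK 6,858,556.85.
Route B — convert at spot, deposit NOK: 660,000,000 × 0.010389 × 1.011400 = NOK 6,934,906.84.
The quoted forward undervalues KRW, so borrow KRW, convert to NOK at spot, deposit the NOK at 6.84%, and buy KRW forward at 0.010296 to cover the loan.
Profit = 6,934,906.84 − 6,858,556.85 = NOK 76,350.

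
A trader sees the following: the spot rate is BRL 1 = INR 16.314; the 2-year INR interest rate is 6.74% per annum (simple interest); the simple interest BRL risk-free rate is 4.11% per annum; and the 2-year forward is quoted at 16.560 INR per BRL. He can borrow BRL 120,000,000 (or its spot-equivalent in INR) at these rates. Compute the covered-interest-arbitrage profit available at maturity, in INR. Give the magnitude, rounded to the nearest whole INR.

T = 2 years.
Route A — deposit BRL, sell forward: 120,000,000 × 1.082200 × 16.560 = INR 2,150,547,840.00.
Route B — convert at spot, deposit INR: 120,000,000 × 16.314 × 1.134800 = INR 2,221,575,264.00.
The quoted forward undervalues BRL, so borrow BRL, convert to INR at spot, deposit the INR at 6.74%, and buy BRL forward at 16.560 to cover the loan.
The gap between the two covered legs is INR 71,027,424.

INR 71,027,424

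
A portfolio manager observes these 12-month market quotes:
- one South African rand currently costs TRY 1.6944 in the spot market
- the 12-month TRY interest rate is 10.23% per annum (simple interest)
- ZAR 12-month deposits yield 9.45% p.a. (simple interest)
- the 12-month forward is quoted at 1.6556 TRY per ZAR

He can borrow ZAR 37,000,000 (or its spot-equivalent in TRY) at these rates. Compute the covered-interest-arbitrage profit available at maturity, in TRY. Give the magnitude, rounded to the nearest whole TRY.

TRY 2,060,268

T = 1 year.
Route A — deposit ZAR, sell forward: 37,000,000 × 1.094500 × 1.6556 = TRY 67,046,005.40.
Route B — convert at spot, deposit TRY: 37,000,000 × 1.6944 × 1.102300 = TRY 69,106,273.44.
The quoted forward undervalues ZAR, so borrow ZAR, convert to TRY at spot, deposit the TRY at 10.23%, and buy ZAR forward at 1.6556 to cover the loan.
Arbitrage profit = |67,046,005.40 − 69,106,273.44| = TRY 2,060,268.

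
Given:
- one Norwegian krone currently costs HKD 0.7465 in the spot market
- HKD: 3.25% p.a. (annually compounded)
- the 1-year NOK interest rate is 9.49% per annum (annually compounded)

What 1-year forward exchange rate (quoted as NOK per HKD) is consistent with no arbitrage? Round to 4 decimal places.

T = 1 year.
HKD accumulates by (1 + 0.0325)^1 = 1.032500.
NOK accumulates by (1 + 0.0949)^1 = 1.094900.
CIP: F = S · (grow HKD)/(grow NOK) = 0.7465 × 1.032500/1.094900 = 0.7039558 HKD per NOK.
Invert for NOK per HKD: 1 / 0.7039558 = 1.4205.

1.4205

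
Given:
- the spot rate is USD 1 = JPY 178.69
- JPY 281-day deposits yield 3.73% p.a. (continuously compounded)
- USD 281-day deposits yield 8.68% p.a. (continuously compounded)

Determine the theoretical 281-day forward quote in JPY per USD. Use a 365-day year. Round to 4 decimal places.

172.0086

T = 281/365 years.
Growth of 1 JPY over T: e^(0.0373×281/365) = 1.029132167.
USD growth factor: e^(0.0868×281/365) = 1.069107416.
Forward (JPY per USD) = 178.69 × 1.029132167 / 1.069107416 = 172.008560.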